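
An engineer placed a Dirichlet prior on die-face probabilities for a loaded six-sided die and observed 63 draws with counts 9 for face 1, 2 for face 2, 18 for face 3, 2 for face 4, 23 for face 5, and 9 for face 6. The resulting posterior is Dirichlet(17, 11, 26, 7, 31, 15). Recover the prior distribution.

Dirichlet(8, 9, 8, 5, 8, 6)

For a Dirichlet(α) prior with multinomial counts c, the posterior is Dirichlet(α + c) componentwise.
Subtract each count from the matching posterior parameter: 17−9=8, 11−2=9, 26−18=8, 7−2=5, 31−23=8, 15−9=6.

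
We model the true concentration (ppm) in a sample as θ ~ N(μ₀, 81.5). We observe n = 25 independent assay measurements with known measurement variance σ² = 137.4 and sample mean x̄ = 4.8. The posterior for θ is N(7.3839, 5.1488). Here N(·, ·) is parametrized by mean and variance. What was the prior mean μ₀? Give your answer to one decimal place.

μ₀ = 45.7

With known observation variance, the Normal–Normal posterior has precision τ_n = τ₀ + n/σ² and mean μ_n = (τ₀μ₀ + (n/σ²)x̄)/τ_n.
Here τ₀ = 1/81.5 = 0.012270 and τ_data = 25/137.4 = 0.181951, so τ_n = 0.194221.
Rearranging for μ₀: μ₀ = (μ_n·τ_n − τ_data·x̄)/τ₀ = (7.3839·0.194221 − 0.181951·4.8) / 0.012270 = 0.560744/0.012270 ≈ 45.7.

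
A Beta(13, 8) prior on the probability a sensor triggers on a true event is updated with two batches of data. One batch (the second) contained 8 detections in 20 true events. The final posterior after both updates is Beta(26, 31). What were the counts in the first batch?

Sequential conjugate updates are equivalent to a single update on the pooled data, so total successes = posterior α − prior α and total failures = posterior β − prior β.
Total across both batches: 26−13=13 detections, 31−8=23 misses.
Subtract the second batch: 13−8=5 detections and 23−12=11 misses.

5 detections and 11 misses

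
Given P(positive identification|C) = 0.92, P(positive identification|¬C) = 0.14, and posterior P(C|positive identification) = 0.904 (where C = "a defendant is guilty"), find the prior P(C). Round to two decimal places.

In odds form, posterior odds = prior odds × likelihood ratio, so prior odds = posterior odds ÷ LR.
Posterior odds = 0.904/(1−0.904) = 9.4167. LR = 0.92/0.14 = 6.5714.
Prior odds = 9.4167/6.5714 = 1.4330, so P(C) = 1.4330/(1+1.4330) ≈ 0.59.

P(C) = 0.59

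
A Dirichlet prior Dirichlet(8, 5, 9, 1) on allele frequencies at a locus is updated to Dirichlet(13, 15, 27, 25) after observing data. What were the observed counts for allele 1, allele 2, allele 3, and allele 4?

counts (5, 10, 18, 24)

For a Dirichlet(α) prior with multinomial counts c, the posterior is Dirichlet(α + c) componentwise.
Counts are posterior − prior componentwise: 13−8=5, 15−5=10, 27−9=18, 25−1=24.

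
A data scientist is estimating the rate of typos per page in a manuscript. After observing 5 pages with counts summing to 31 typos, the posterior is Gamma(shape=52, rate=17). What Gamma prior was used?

Gamma–Poisson conjugacy: posterior shape = α + Σxᵢ, posterior rate = β + n.
So α = 52 − 31 = 21 and β = 17 − 5 = 12.

Gamma(shape=21, rate=12)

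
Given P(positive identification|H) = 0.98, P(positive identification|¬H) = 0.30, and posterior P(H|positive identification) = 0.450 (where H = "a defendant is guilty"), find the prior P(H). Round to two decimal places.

Bayes' rule in odds form gives O(H|E) = O(H)·[P(E|H)/P(E|¬H)], hence O(H) = O(H|E)/LR.
Posterior odds = 0.450/(1−0.450) = 0.8182. LR = 0.98/0.30 = 3.2667.
Prior odds = 0.8182/3.2667 = 0.2505, so P(H) = 0.2505/(1+0.2505) ≈ 0.20.

P(H) = 0.20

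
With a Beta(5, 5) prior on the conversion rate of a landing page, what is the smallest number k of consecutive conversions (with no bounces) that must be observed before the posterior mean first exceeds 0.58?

k = 2

After k conversions and 0 bounces the posterior is Beta(5+k, 5), with mean (5+k)/(5+5+k).
Set (5+k)/(10+k) > 0.58 and solve: k > (0.58·10 − 5)/(1 − 0.58) = 1.905.
The smallest integer exceeding 1.905 is 2.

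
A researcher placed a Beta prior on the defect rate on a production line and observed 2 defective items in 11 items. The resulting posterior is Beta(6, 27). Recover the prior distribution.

A Beta(α, β) prior with s successes and f failures in binomial data gives a Beta(α+s, β+f) posterior.
So α = 6 − 2 = 4 and β = 27 − 9 = 18.

Beta(4, 18)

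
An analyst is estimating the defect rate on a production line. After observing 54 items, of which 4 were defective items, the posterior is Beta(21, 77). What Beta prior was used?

Beta(17, 27)

A Beta(a, b) prior with s successes and f failures in binomial data gives a Beta(a+s, b+f) posterior.
Subtract the data counts: 21−4=17, 77−50=27.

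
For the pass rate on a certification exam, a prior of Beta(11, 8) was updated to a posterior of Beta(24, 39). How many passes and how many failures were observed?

13 passes and 31 failures

Beta is conjugate to the binomial likelihood: posterior = Beta(a+s, b+f).
So s = 24 − 11 = 13 and f = 39 − 8 = 31.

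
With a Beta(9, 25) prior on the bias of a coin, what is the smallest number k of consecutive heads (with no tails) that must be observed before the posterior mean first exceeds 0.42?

k = 10

After k heads and 0 tails the posterior is Beta(9+k, 25), with mean (9+k)/(9+25+k).
Set (9+k)/(34+k) > 0.42 and solve: k > (0.42·34 − 9)/(1 − 0.42) = 9.103.
The smallest integer exceeding 9.103 is 10, and checking k=10: (19)/(44) = 0.4318 > 0.42.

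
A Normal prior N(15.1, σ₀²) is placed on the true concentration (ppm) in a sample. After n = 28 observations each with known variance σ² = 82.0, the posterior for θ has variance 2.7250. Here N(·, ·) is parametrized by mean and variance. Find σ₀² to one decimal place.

σ₀² = 39.2

For the Normal–Normal model with known σ², precisions add: τ_n = τ₀ + n/σ².
So 1/σ₀² = 1/2.7250 − 28/82.0 = 0.366972 − 0.341463 = 0.025509.
Hence σ₀² = 1/0.025509 ≈ 39.2.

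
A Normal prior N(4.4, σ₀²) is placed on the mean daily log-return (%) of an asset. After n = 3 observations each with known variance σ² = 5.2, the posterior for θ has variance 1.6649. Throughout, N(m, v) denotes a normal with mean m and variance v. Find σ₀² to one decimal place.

σ₀² = 42.2

Posterior precision equals prior precision plus data precision: 1/σ_n² = 1/σ₀² + n/σ².
So 1/σ₀² = 1/1.6649 − 3/5.2 = 0.600637 − 0.576923 = 0.023714.
Hence σ₀² = 1/0.023714 ≈ 42.2.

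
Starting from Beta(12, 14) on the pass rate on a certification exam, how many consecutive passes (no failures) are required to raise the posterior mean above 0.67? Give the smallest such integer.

After k passes and 0 failures the posterior is Beta(12+k, 14), with mean (12+k)/(12+14+k).
Set (12+k)/(26+k) > 0.67 and solve: k > (0.67·26 − 12)/(1 − 0.67) = 16.424.
The smallest integer exceeding 16.424 is 17.

k = 17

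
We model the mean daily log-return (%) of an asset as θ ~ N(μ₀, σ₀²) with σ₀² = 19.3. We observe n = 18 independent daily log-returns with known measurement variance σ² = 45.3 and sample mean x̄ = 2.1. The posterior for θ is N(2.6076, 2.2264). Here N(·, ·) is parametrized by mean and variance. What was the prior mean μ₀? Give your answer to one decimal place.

μ₀ = 6.5

The posterior mean is a precision-weighted average: μ_n = (τ₀μ₀ + τ_data·x̄)/(τ₀+τ_data), with τ₀=1/σ₀² and τ_data=n/σ².
Here τ₀ = 1/19.3 = 0.051813 and τ_data = 18/45.3 = 0.397351, so τ_n = 0.449164.
Rearranging for μ₀: μ₀ = (μ_n·τ_n − τ_data·x̄)/τ₀ = (2.6076·0.449164 − 0.397351·2.1) / 0.051813 = 0.336803/0.051813 ≈ 6.5.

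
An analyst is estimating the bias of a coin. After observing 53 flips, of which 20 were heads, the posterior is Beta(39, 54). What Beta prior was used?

A Beta(a, b) prior with s successes and f failures in binomial data gives a Beta(a+s, b+f) posterior.
So a = 39 − 20 = 19 and b = 54 − 33 = 21.

Beta(19, 21)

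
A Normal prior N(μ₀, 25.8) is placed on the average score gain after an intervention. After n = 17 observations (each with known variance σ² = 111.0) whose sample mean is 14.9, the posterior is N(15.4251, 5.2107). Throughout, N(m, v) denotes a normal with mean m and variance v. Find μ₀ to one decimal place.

μ₀ = 17.5

The posterior mean is a precision-weighted average: μ_n = (τ₀μ₀ + τ_data·x̄)/(τ₀+τ_data), with τ₀=1/σ₀² and τ_data=n/σ².
Here τ₀ = 1/25.8 = 0.038760 and τ_data = 17/111.0 = 0.153153, so τ_n = 0.191913.
Rearranging for μ₀: μ₀ = (μ_n·τ_n − τ_data·x̄)/τ₀ = (15.4251·0.191913 − 0.153153·14.9) / 0.038760 = 0.678298/0.038760 ≈ 17.5.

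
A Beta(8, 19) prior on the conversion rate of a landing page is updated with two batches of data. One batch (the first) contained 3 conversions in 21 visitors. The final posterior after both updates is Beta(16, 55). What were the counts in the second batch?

Sequential conjugate updates are equivalent to a single update on the pooled data, so total successes = posterior α − prior α and total failures = posterior β − prior β.
Total across both batches: 16−8=8 conversions, 55−19=36 bounces.
Subtract the first batch: 8−3=5 conversions and 36−18=18 bounces.

5 conversions and 18 bounces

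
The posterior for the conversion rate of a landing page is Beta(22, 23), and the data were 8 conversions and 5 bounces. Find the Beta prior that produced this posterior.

Beta(14, 18)

Beta is conjugate to the binomial likelihood: posterior = Beta(a+s, b+f).
Subtract the data counts: 22−8=14, 23−5=18.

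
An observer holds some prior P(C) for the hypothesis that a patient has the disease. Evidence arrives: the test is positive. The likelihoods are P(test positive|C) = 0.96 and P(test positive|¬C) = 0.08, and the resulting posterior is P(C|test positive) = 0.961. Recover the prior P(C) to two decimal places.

In odds form, posterior odds = prior odds × likelihood ratio, so prior odds = posterior odds ÷ LR.
Posterior odds = 0.961/(1−0.961) = 24.6410. LR = 0.96/0.08 = 12.0000.
Prior odds = 24.6410/12.0000 = 2.0534, so P(C) = 2.0534/(1+2.0534) ≈ 0.67.

P(C) = 0.67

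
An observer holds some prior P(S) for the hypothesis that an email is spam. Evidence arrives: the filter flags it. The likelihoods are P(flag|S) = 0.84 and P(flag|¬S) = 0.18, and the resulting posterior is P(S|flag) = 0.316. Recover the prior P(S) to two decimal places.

P(S) = 0.09

Bayes' rule in odds form gives O(S|E) = O(S)·[P(E|S)/P(E|¬S)], hence O(S) = O(S|E)/LR.
Posterior odds = 0.316/(1−0.316) = 0.4620. LR = 0.84/0.18 = 4.6667.
Prior odds = 0.4620/4.6667 = 0.0990, so P(S) = 0.0990/(1+0.0990) ≈ 0.09.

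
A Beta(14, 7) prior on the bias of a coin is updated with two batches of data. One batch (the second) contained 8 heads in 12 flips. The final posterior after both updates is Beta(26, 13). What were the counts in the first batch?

Because Beta–binomial updating is additive in the counts, the combined data contributed (α_post−α_prior, β_post−β_prior) successes and failures.
Total across both batches: 26−14=12 heads, 13−7=6 tails.
Subtract the second batch: 12−8=4 heads and 6−4=2 tails.

4 heads and 2 tails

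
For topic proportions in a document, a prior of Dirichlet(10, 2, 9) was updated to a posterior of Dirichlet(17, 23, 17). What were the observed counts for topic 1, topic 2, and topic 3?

For a Dirichlet(α) prior with multinomial counts c, the posterior is Dirichlet(α + c) componentwise.
Counts are posterior − prior componentwise: 17−10=7, 23−2=21, 17−9=8.

counts (7, 21, 8)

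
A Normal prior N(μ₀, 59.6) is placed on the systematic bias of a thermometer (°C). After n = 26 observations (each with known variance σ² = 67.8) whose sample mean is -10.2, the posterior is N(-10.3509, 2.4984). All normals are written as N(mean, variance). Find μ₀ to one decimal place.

With known observation variance, the Normal–Normal posterior has precision τ_n = τ₀ + n/σ² and mean μ_n = (τ₀μ₀ + (n/σ²)x̄)/τ_n.
Here τ₀ = 1/59.6 = 0.016779 and τ_data = 26/67.8 = 0.383481, so τ_n = 0.400260.
Rearranging for μ₀: μ₀ = (μ_n·τ_n − τ_data·x̄)/τ₀ = (-10.3509·0.400260 − 0.383481·-10.2) / 0.016779 = -0.231545/0.016779 ≈ -13.8.

μ₀ = -13.8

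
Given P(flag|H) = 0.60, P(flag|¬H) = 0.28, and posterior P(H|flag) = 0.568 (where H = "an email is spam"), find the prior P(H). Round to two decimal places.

Bayes' rule in odds form gives O(H|E) = O(H)·[P(E|H)/P(E|¬H)], hence O(H) = O(H|E)/LR.
Posterior odds = 0.568/(1−0.568) = 1.3148. LR = 0.60/0.28 = 2.1429.
Prior odds = 1.3148/2.1429 = 0.6136, so P(H) = 0.6136/(1+0.6136) ≈ 0.38.

P(H) = 0.38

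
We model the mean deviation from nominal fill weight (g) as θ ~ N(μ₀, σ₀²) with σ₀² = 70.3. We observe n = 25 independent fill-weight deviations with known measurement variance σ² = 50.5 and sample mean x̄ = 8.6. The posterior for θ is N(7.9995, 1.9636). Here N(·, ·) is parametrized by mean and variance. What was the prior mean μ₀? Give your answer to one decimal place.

μ₀ = -12.9

With known observation variance, the Normal–Normal posterior has precision τ_n = τ₀ + n/σ² and mean μ_n = (τ₀μ₀ + (n/σ²)x̄)/τ_n.
Here τ₀ = 1/70.3 = 0.014225 and τ_data = 25/50.5 = 0.495050, so τ_n = 0.509275.
Rearranging for μ₀: μ₀ = (μ_n·τ_n − τ_data·x̄)/τ₀ = (7.9995·0.509275 − 0.495050·8.6) / 0.014225 = -0.183485/0.014225 ≈ -12.9.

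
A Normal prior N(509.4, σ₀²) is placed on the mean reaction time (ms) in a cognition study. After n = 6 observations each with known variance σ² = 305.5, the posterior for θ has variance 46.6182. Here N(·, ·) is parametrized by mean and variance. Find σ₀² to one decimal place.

Posterior precision equals prior precision plus data precision: 1/σ_n² = 1/σ₀² + n/σ².
So 1/σ₀² = 1/46.6182 − 6/305.5 = 0.021451 − 0.019640 = 0.001811.
Hence σ₀² = 1/0.001811 ≈ 552.2.

σ₀² = 552.2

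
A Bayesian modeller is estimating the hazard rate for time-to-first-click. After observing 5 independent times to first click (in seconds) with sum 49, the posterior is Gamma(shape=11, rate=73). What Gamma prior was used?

Gamma–exponential conjugacy: posterior shape = α + n, posterior rate = β + Σtᵢ.
So α = 11 − 5 = 6 and β = 73 − 49 = 24.

Gamma(shape=6, rate=24)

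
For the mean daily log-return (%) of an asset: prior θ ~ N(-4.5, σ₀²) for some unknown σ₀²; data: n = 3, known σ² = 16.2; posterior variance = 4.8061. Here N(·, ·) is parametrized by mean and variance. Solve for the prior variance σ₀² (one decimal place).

For the Normal–Normal model with known σ², precisions add: τ_n = τ₀ + n/σ².
So 1/σ₀² = 1/4.8061 − 3/16.2 = 0.208069 − 0.185185 = 0.022884.
Hence σ₀² = 1/0.022884 ≈ 43.7.

σ₀² = 43.7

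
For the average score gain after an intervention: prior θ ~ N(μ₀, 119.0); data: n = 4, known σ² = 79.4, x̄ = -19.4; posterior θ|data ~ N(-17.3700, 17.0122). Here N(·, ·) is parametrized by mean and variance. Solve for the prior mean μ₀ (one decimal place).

With known observation variance, the Normal–Normal posterior has precision τ_n = τ₀ + n/σ² and mean μ_n = (τ₀μ₀ + (n/σ²)x̄)/τ_n.
Here τ₀ = 1/119.0 = 0.008403 and τ_data = 4/79.4 = 0.050378, so τ_n = 0.058781.
Rearranging for μ₀: μ₀ = (μ_n·τ_n − τ_data·x̄)/τ₀ = (-17.3700·0.058781 − 0.050378·-19.4) / 0.008403 = -0.043693/0.008403 ≈ -5.2.

μ₀ = -5.2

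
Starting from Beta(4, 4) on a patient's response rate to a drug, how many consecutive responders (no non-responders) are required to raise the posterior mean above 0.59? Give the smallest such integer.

k = 2

After k responders and 0 non-responders the posterior is Beta(4+k, 4), with mean (4+k)/(4+4+k).
Set (4+k)/(8+k) > 0.59 and solve: k > (0.59·8 − 4)/(1 − 0.59) = 1.756.
The smallest integer exceeding 1.756 is 2, and checking k=2: (6)/(10) = 0.6000 > 0.59.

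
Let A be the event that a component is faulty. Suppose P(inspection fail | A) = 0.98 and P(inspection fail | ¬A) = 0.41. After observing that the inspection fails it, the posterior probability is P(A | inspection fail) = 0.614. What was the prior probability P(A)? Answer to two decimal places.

P(A) = 0.40

In odds form, posterior odds = prior odds × likelihood ratio, so prior odds = posterior odds ÷ LR.
Posterior odds = 0.614/(1−0.614) = 1.5907. LR = 0.98/0.41 = 2.3902.
Prior odds = 1.5907/2.3902 = 0.6655, so P(A) = 0.6655/(1+0.6655) ≈ 0.40.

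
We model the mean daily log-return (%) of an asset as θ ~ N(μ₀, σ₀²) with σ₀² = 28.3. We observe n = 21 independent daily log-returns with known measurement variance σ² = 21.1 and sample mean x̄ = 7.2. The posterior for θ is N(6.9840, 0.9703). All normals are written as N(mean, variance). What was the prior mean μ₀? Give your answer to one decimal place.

With known observation variance, the Normal–Normal posterior has precision τ_n = τ₀ + n/σ² and mean μ_n = (τ₀μ₀ + (n/σ²)x̄)/τ_n.
Here τ₀ = 1/28.3 = 0.035336 and τ_data = 21/21.1 = 0.995261, so τ_n = 1.030597.
Rearranging for μ₀: μ₀ = (μ_n·τ_n − τ_data·x̄)/τ₀ = (6.9840·1.030597 − 0.995261·7.2) / 0.035336 = 0.031810/0.035336 ≈ 0.9.

μ₀ = 0.9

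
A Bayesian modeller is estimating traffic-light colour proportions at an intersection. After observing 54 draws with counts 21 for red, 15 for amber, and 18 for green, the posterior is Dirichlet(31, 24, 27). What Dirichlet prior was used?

For a Dirichlet(α) prior with multinomial counts c, the posterior is Dirichlet(α + c) componentwise.
Subtract each count from the matching posterior parameter: 31−21=10, 24−15=9, 27−18=9.

Dirichlet(10, 9, 9)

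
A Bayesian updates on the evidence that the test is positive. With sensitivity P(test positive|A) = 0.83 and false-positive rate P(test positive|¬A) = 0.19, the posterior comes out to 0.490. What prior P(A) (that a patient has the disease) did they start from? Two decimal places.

P(A) = 0.18

In odds form, posterior odds = prior odds × likelihood ratio, so prior odds = posterior odds ÷ LR.
Posterior odds = 0.490/(1−0.490) = 0.9608. LR = 0.83/0.19 = 4.3684.
Prior odds = 0.9608/4.3684 = 0.2199, so P(A) = 0.2199/(1+0.2199) ≈ 0.18.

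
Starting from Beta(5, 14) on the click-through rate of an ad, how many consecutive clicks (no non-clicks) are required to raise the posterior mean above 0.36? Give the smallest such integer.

After k clicks and 0 non-clicks the posterior is Beta(5+k, 14), with mean (5+k)/(5+14+k).
Set (5+k)/(19+k) > 0.36 and solve: k > (0.36·19 − 5)/(1 − 0.36) = 2.875.
The smallest integer exceeding 2.875 is 3, and checking k=3: (8)/(22) = 0.3636 > 0.36.

k = 3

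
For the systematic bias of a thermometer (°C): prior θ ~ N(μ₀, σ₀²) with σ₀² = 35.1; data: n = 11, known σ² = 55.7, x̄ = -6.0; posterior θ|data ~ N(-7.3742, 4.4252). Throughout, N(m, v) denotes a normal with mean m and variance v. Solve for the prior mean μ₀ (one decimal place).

μ₀ = -16.9

With known observation variance, the Normal–Normal posterior has precision τ_n = τ₀ + n/σ² and mean μ_n = (τ₀μ₀ + (n/σ²)x̄)/τ_n.
Here τ₀ = 1/35.1 = 0.028490 and τ_data = 11/55.7 = 0.197487, so τ_n = 0.225977.
Rearranging for μ₀: μ₀ = (μ_n·τ_n − τ_data·x̄)/τ₀ = (-7.3742·0.225977 − 0.197487·-6.0) / 0.028490 = -0.481478/0.028490 ≈ -16.9.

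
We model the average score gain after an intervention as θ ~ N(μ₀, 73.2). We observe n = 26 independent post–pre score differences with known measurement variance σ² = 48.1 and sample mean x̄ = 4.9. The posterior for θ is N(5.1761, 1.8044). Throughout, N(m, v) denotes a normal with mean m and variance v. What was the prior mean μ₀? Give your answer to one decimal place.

μ₀ = 16.1

With known observation variance, the Normal–Normal posterior has precision τ_n = τ₀ + n/σ² and mean μ_n = (τ₀μ₀ + (n/σ²)x̄)/τ_n.
Here τ₀ = 1/73.2 = 0.013661 and τ_data = 26/48.1 = 0.540541, so τ_n = 0.554202.
Rearranging for μ₀: μ₀ = (μ_n·τ_n − τ_data·x̄)/τ₀ = (5.1761·0.554202 − 0.540541·4.9) / 0.013661 = 0.219954/0.013661 ≈ 16.1.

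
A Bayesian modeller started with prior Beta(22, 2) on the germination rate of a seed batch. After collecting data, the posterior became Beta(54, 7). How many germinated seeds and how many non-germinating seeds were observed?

32 germinated seeds and 5 non-germinating seeds

Under Beta–binomial conjugacy the posterior parameters are (a+s, b+f).
So s = 54 − 22 = 32 and f = 7 − 2 = 5.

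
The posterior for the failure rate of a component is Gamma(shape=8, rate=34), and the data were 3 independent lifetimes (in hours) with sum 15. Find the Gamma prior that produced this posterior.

Gamma–exponential conjugacy: posterior shape = α + n, posterior rate = β + Σtᵢ.
So α = 8 − 3 = 5 and β = 34 − 15 = 19.

Gamma(shape=5, rate=19)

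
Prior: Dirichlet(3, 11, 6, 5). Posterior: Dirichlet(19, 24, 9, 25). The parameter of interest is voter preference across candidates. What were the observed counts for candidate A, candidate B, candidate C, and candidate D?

counts (16, 13, 3, 20)

For a Dirichlet(α) prior with multinomial counts c, the posterior is Dirichlet(α + c) componentwise.
Counts are posterior − prior componentwise: 19−3=16, 24−11=13, 9−6=3, 25−5=20.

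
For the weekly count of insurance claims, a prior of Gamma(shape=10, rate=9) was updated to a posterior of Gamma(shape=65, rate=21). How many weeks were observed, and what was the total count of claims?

Gamma–Poisson conjugacy: posterior shape = α + Σxᵢ, posterior rate = β + n.
Matching: Σxᵢ = 65 − 10 = 55 and n = 21 − 9 = 12.

n = 12 weeks with total 55 claims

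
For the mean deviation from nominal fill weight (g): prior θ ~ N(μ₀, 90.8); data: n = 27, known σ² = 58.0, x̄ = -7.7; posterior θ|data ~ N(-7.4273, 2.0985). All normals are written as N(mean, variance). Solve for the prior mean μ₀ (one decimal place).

μ₀ = 4.1

The posterior mean is a precision-weighted average: μ_n = (τ₀μ₀ + τ_data·x̄)/(τ₀+τ_data), with τ₀=1/σ₀² and τ_data=n/σ².
Here τ₀ = 1/90.8 = 0.011013 and τ_data = 27/58.0 = 0.465517, so τ_n = 0.476530.
Rearranging for μ₀: μ₀ = (μ_n·τ_n − τ_data·x̄)/τ₀ = (-7.4273·0.476530 − 0.465517·-7.7) / 0.011013 = 0.045150/0.011013 ≈ 4.1.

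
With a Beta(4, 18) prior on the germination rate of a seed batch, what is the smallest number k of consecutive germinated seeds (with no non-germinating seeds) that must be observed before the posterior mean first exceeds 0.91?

After k germinated seeds and 0 non-germinating seeds the posterior is Beta(4+k, 18), with mean (4+k)/(4+18+k).
Set (4+k)/(22+k) > 0.91 and solve: k > (0.91·22 − 4)/(1 − 0.91) = 178.000.
The smallest integer exceeding 178.000 is 179, and checking k=179: (183)/(201) = 0.9104 > 0.91.

k = 179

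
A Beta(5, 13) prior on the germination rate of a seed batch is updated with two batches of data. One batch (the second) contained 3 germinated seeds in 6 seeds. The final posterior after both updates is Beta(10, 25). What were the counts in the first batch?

2 germinated seeds and 9 non-germinating seeds

Sequential conjugate updates are equivalent to a single update on the pooled data, so total successes = posterior α − prior α and total failures = posterior β − prior β.
Total across both batches: 10−5=5 germinated seeds, 25−13=12 non-germinating seeds.
Subtract the second batch: 5−3=2 germinated seeds and 12−3=9 non-germinating seeds.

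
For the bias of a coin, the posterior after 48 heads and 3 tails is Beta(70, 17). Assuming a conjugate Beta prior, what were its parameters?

Beta(22, 14)

A Beta(α, β) prior with s successes and f failures in binomial data gives a Beta(α+s, β+f) posterior.
So α = 70 − 48 = 22 and β = 17 − 3 = 14.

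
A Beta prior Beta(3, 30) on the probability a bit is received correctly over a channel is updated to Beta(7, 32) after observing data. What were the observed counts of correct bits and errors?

4 correct bits and 2 errors

Under Beta–binomial conjugacy the posterior parameters are (a+s, b+f).
Match parameters: s=7−3=4, f=32−30=2.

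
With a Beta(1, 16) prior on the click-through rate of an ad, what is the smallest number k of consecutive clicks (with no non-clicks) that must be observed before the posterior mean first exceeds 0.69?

After k clicks and 0 non-clicks the posterior is Beta(1+k, 16), with mean (1+k)/(1+16+k).
Set (1+k)/(17+k) > 0.69 and solve: k > (0.69·17 − 1)/(1 − 0.69) = 34.613.
The smallest integer exceeding 34.613 is 35, and checking k=35: (36)/(52) = 0.6923 > 0.69.

k = 35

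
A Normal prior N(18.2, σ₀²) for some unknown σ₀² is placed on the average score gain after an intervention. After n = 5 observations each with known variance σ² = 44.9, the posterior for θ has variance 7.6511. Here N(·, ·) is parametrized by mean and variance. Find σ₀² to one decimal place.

Posterior precision equals prior precision plus data precision: 1/σ_n² = 1/σ₀² + n/σ².
So 1/σ₀² = 1/7.6511 − 5/44.9 = 0.130700 − 0.111359 = 0.019341.
Hence σ₀² = 1/0.019341 ≈ 51.7.

σ₀² = 51.7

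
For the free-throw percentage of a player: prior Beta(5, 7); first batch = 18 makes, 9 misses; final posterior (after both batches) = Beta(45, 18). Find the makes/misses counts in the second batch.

Because Beta–binomial updating is additive in the counts, the combined data contributed (α_post−α_prior, β_post−β_prior) successes and failures.
Total across both batches: 45−5=40 makes, 18−7=11 misses.
Subtract the first batch: 40−18=22 makes and 11−9=2 misses.

22 makes and 2 misses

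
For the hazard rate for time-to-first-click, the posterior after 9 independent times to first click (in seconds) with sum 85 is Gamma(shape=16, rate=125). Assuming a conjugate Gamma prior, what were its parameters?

Gamma(shape=7, rate=40)

For an exponential likelihood with a Gamma(α, β) prior on the rate, n observations with total T give posterior Gamma(α+n, β+T).
So α = 16 − 9 = 7 and β = 125 − 85 = 40.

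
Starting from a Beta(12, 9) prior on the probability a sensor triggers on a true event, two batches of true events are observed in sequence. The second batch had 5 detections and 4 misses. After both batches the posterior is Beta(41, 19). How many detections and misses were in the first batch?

24 detections and 6 misses

Sequential conjugate updates are equivalent to a single update on the pooled data, so total successes = posterior α − prior α and total failures = posterior β − prior β.
Total across both batches: 41−12=29 detections, 19−9=10 misses.
Subtract the second batch: 29−5=24 detections and 10−4=6 misses.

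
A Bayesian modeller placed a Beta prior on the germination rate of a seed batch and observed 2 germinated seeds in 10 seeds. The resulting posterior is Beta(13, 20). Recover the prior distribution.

Beta is conjugate to the binomial likelihood: posterior = Beta(a+s, b+f).
Subtract the data counts: 13−2=11, 20−8=12.

Beta(11, 12)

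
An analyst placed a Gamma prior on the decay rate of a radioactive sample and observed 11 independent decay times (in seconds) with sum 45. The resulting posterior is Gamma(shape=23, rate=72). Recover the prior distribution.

Gamma–exponential conjugacy: posterior shape = α + n, posterior rate = β + Σtᵢ.
So α = 23 − 11 = 12 and β = 72 − 45 = 27.

Gamma(shape=12, rate=27)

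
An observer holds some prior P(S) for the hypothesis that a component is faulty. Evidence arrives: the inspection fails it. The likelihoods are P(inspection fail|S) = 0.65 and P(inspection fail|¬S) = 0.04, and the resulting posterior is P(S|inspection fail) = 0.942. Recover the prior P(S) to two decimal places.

In odds form, posterior odds = prior odds × likelihood ratio, so prior odds = posterior odds ÷ LR.
Posterior odds = 0.942/(1−0.942) = 16.2414. LR = 0.65/0.04 = 16.2500.
Prior odds = 16.2414/16.2500 = 0.9995, so P(S) = 0.9995/(1+0.9995) ≈ 0.50.

P(S) = 0.50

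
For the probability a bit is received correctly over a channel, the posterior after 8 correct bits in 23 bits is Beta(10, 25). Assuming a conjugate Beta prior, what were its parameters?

Beta(2, 10)

Beta is conjugate to the binomial likelihood: posterior = Beta(α+s, β+f).
Subtract the data counts: 10−8=2, 25−15=10.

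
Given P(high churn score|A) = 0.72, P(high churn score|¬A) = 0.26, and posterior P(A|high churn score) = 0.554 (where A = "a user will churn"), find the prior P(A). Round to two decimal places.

In odds form, posterior odds = prior odds × likelihood ratio, so prior odds = posterior odds ÷ LR.
Posterior odds = 0.554/(1−0.554) = 1.2422. LR = 0.72/0.26 = 2.7692.
Prior odds = 1.2422/2.7692 = 0.4486, so P(A) = 0.4486/(1+0.4486) ≈ 0.31.

P(A) = 0.31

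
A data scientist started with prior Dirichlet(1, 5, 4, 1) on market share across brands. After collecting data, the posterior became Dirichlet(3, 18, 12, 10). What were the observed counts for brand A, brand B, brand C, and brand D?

For a Dirichlet(α) prior with multinomial counts c, the posterior is Dirichlet(α + c) componentwise.
Counts are posterior − prior componentwise: 3−1=2, 18−5=13, 12−4=8, 10−1=9.

counts (2, 13, 8, 9)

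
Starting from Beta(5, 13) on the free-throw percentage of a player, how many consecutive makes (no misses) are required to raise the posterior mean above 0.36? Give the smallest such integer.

After k makes and 0 misses the posterior is Beta(5+k, 13), with mean (5+k)/(5+13+k).
Set (5+k)/(18+k) > 0.36 and solve: k > (0.36·18 − 5)/(1 − 0.36) = 2.312.
The smallest integer exceeding 2.312 is 3.

k = 3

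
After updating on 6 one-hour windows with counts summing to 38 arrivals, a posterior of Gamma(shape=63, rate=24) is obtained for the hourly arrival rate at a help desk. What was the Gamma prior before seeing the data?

Gamma–Poisson conjugacy: posterior shape = α + Σxᵢ, posterior rate = β + n.
So α = 63 − 38 = 25 and β = 24 − 6 = 18.

Gamma(shape=25, rate=18)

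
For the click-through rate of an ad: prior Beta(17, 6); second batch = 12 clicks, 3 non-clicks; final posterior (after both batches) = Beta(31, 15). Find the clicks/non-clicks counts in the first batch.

2 clicks and 6 non-clicks

Sequential conjugate updates are equivalent to a single update on the pooled data, so total successes = posterior α − prior α and total failures = posterior β − prior β.
Total across both batches: 31−17=14 clicks, 15−6=9 non-clicks.
Subtract the second batch: 14−12=2 clicks and 9−3=6 non-clicks.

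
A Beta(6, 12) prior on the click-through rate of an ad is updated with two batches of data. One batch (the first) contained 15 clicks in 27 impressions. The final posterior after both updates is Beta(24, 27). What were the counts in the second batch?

3 clicks and 3 non-clicks

Because Beta–binomial updating is additive in the counts, the combined data contributed (α_post−α_prior, β_post−β_prior) successes and failures.
Total across both batches: 24−6=18 clicks, 27−12=15 non-clicks.
Subtract the first batch: 18−15=3 clicks and 15−12=3 non-clicks.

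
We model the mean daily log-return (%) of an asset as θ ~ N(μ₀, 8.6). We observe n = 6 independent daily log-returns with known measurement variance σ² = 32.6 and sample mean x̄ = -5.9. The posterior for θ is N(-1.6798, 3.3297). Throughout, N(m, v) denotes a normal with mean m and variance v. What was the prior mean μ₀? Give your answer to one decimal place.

With known observation variance, the Normal–Normal posterior has precision τ_n = τ₀ + n/σ² and mean μ_n = (τ₀μ₀ + (n/σ²)x̄)/τ_n.
Here τ₀ = 1/8.6 = 0.116279 and τ_data = 6/32.6 = 0.184049, so τ_n = 0.300328.
Rearranging for μ₀: μ₀ = (μ_n·τ_n − τ_data·x̄)/τ₀ = (-1.6798·0.300328 − 0.184049·-5.9) / 0.116279 = 0.581398/0.116279 ≈ 5.0.

μ₀ = 5.0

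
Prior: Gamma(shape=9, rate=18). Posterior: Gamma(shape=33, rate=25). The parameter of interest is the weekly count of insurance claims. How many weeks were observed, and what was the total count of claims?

n = 7 weeks with total 24 claims

A Gamma(α, β) prior (rate parametrization) on a Poisson rate with n observations summing to S gives posterior Gamma(α+S, β+n).
Matching: Σxᵢ = 33 − 9 = 24 and n = 25 − 18 = 7.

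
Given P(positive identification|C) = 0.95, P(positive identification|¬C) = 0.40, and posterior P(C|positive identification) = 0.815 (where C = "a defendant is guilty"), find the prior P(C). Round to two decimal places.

P(C) = 0.65

In odds form, posterior odds = prior odds × likelihood ratio, so prior odds = posterior odds ÷ LR.
Posterior odds = 0.815/(1−0.815) = 4.4054. LR = 0.95/0.40 = 2.3750.
Prior odds = 4.4054/2.3750 = 1.8549, so P(C) = 1.8549/(1+1.8549) ≈ 0.65.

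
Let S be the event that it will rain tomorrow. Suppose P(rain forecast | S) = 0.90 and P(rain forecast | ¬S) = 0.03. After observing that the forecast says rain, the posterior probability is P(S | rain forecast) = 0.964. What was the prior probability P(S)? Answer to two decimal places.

P(S) = 0.47

Bayes' rule in odds form gives O(S|E) = O(S)·[P(E|S)/P(E|¬S)], hence O(S) = O(S|E)/LR.
Posterior odds = 0.964/(1−0.964) = 26.7778. LR = 0.90/0.03 = 30.0000.
Prior odds = 26.7778/30.0000 = 0.8926, so P(S) = 0.8926/(1+0.8926) ≈ 0.47.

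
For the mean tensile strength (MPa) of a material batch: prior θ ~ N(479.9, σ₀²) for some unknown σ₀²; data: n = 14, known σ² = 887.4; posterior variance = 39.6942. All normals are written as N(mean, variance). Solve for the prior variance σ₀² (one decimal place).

For the Normal–Normal model with known σ², precisions add: τ_n = τ₀ + n/σ².
So 1/σ₀² = 1/39.6942 − 14/887.4 = 0.025193 − 0.015776 = 0.009417.
Hence σ₀² = 1/0.009417 ≈ 106.2.

σ₀² = 106.2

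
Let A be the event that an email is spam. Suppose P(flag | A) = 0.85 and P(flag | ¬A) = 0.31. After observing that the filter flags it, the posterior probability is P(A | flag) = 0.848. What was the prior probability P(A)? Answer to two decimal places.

P(A) = 0.67

Bayes' rule in odds form gives O(A|E) = O(A)·[P(E|A)/P(E|¬A)], hence O(A) = O(A|E)/LR.
Posterior odds = 0.848/(1−0.848) = 5.5789. LR = 0.85/0.31 = 2.7419.
Prior odds = 5.5789/2.7419 = 2.0347, so P(A) = 2.0347/(1+2.0347) ≈ 0.67.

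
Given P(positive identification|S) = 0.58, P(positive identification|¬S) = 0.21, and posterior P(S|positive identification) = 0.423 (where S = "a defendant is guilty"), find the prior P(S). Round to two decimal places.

P(S) = 0.21

In odds form, posterior odds = prior odds × likelihood ratio, so prior odds = posterior odds ÷ LR.
Posterior odds = 0.423/(1−0.423) = 0.7331. LR = 0.58/0.21 = 2.7619.
Prior odds = 0.7331/2.7619 = 0.2654, so P(S) = 0.2654/(1+0.2654) ≈ 0.21.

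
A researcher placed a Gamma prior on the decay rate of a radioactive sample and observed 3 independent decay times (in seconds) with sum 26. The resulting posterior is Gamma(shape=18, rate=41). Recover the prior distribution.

Gamma(shape=15, rate=15)

Gamma–exponential conjugacy: posterior shape = α + n, posterior rate = β + Σtᵢ.
So α = 18 − 3 = 15 and β = 41 − 26 = 15.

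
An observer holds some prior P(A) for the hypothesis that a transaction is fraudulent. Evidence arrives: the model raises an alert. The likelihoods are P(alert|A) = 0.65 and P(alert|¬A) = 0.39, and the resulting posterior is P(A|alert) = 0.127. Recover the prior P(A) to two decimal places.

P(A) = 0.08

In odds form, posterior odds = prior odds × likelihood ratio, so prior odds = posterior odds ÷ LR.
Posterior odds = 0.127/(1−0.127) = 0.1455. LR = 0.65/0.39 = 1.6667.
Prior odds = 0.1455/1.6667 = 0.0873, so P(A) = 0.0873/(1+0.0873) ≈ 0.08.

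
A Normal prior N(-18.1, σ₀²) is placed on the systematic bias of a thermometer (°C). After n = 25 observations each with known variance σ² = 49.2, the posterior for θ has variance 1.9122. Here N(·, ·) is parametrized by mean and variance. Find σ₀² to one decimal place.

σ₀² = 67.4

Posterior precision equals prior precision plus data precision: 1/σ_n² = 1/σ₀² + n/σ².
So 1/σ₀² = 1/1.9122 − 25/49.2 = 0.522958 − 0.508130 = 0.014828.
Hence σ₀² = 1/0.014828 ≈ 67.4.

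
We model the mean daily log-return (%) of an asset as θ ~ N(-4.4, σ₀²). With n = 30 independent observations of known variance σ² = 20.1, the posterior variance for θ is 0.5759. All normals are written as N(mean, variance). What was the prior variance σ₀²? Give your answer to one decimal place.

σ₀² = 4.1

For the Normal–Normal model with known σ², precisions add: τ_n = τ₀ + n/σ².
So 1/σ₀² = 1/0.5759 − 30/20.1 = 1.736413 − 1.492537 = 0.243876.
Hence σ₀² = 1/0.243876 ≈ 4.1.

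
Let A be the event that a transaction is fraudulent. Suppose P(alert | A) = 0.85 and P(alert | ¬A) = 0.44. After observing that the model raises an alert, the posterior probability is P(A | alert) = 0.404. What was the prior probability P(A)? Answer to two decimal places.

P(A) = 0.26

Bayes' rule in odds form gives O(A|E) = O(A)·[P(E|A)/P(E|¬A)], hence O(A) = O(A|E)/LR.
Posterior odds = 0.404/(1−0.404) = 0.6779. LR = 0.85/0.44 = 1.9318.
Prior odds = 0.6779/1.9318 = 0.3509, so P(A) = 0.3509/(1+0.3509) ≈ 0.26.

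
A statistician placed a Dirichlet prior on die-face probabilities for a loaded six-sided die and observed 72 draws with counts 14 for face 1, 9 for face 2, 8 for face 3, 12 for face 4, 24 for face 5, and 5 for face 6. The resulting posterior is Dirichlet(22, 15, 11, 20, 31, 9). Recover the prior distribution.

Dirichlet(8, 6, 3, 8, 7, 4)

For a Dirichlet(α) prior with multinomial counts c, the posterior is Dirichlet(α + c) componentwise.
Subtract each count from the matching posterior parameter: 22−14=8, 15−9=6, 11−8=3, 20−12=8, 31−24=7, 9−5=4.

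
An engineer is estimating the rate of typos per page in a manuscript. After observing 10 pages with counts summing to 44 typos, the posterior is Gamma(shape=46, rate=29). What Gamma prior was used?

Gamma(shape=2, rate=19)

Gamma–Poisson conjugacy: posterior shape = α + Σxᵢ, posterior rate = β + n.
So α = 46 − 44 = 2 and β = 29 − 10 = 19.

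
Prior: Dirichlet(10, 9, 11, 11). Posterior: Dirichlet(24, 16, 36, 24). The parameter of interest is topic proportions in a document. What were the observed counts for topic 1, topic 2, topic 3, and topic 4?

counts (14, 7, 25, 13)

For a Dirichlet(α) prior with multinomial counts c, the posterior is Dirichlet(α + c) componentwise.
Counts are posterior − prior componentwise: 24−10=14, 16−9=7, 36−11=25, 24−11=13.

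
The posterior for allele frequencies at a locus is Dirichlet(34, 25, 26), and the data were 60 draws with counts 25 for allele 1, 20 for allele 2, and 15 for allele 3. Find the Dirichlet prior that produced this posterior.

Dirichlet(9, 5, 11)

For a Dirichlet(α) prior with multinomial counts c, the posterior is Dirichlet(α + c) componentwise.
Subtract each count from the matching posterior parameter: 34−25=9, 25−20=5, 26−15=11.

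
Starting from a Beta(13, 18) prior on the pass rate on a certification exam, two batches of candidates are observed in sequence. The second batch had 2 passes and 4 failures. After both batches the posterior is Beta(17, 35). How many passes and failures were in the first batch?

2 passes and 13 failures

Sequential conjugate updates are equivalent to a single update on the pooled data, so total successes = posterior α − prior α and total failures = posterior β − prior β.
Total across both batches: 17−13=4 passes, 35−18=17 failures.
Subtract the second batch: 4−2=2 passes and 17−4=13 failures.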